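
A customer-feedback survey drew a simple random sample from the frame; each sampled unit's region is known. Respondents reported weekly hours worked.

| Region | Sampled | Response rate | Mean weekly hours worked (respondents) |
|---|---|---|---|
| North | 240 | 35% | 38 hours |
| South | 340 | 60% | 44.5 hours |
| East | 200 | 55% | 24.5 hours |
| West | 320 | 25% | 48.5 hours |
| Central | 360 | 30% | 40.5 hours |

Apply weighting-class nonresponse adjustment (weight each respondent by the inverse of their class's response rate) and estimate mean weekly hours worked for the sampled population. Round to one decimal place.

40.6

Inverse-response-rate weighting restores each class to its sampled count, so class totals weight by n_sampled:
  North: 240 × 38 = 9120
  South: 340 × 44.5 = 15,130
  East: 200 × 24.5 = 4900
  West: 320 × 48.5 = 15,520
  Central: 360 × 40.5 = 14,580
Adjusted estimate = 59,250 / 1,460 = 40.5822 → 40.6.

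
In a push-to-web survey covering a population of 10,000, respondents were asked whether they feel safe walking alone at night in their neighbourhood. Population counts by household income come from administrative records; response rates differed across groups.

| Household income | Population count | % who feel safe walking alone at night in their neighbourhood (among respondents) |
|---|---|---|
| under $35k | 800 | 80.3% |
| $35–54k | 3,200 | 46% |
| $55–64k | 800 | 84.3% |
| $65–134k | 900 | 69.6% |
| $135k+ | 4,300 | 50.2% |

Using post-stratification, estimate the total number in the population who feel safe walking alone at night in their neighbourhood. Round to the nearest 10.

5,570

Estimated count per cell = population count × respondent percentage:
  under $35k: 800 × 80.3% = 642.4
  $35–54k: 3,200 × 46% = 1472
  $55–64k: 800 × 84.3% = 674.4
  $65–134k: 900 × 69.6% = 626.4
  $135k+: 4,300 × 50.2% = 2158.6
Estimated total = 5573.8 → 5,570.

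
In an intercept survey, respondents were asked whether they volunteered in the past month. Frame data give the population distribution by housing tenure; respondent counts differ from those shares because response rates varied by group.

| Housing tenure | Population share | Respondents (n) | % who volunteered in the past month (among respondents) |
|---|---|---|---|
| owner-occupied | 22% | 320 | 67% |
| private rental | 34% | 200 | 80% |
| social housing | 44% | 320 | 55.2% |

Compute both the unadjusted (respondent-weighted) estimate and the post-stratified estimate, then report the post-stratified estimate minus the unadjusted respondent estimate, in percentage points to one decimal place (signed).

Without adjustment, the pooled respondent share is:
  (320/840)×67 + (200/840)×80 + (320/840)×55.2 = 65.6%
Reweighting by population housing tenure shares:
  0.22×67 + 0.34×80 + 0.44×55.2 = 66.228%
Difference = 66.228 − 65.6 = 0.628 pp.

+0.6 percentage points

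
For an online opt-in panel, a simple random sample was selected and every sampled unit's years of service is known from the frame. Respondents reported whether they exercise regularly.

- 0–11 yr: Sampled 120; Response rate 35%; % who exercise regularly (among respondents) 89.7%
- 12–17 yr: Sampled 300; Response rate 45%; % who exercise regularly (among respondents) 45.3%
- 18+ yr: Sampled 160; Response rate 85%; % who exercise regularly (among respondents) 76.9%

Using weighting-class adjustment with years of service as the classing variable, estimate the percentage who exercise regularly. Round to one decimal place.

Each respondent's weight = sampled/responded in their class; summing within a class gives n_sampled, so:
  0–11 yr: 120 × 89.7 = 10,764
  12–17 yr: 300 × 45.3 = 13,590
  18+ yr: 160 × 76.9 = 12,304
Adjusted estimate = 36,658 / 580 = 63.2034 → 63.2%.

63.2%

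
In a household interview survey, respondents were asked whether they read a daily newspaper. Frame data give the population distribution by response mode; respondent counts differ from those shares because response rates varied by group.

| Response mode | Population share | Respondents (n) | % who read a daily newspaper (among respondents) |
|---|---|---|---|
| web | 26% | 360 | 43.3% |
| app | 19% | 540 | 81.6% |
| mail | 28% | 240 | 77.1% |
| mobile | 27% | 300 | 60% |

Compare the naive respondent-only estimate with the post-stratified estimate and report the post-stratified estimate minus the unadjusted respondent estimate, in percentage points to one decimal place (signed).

Naive respondent-only estimate (weights = respondent counts):
  (360/1440)×43.3 + (540/1440)×81.6 + (240/1440)×77.1 + (300/1440)×60 = 66.775%
Post-stratifying to population shares instead:
  0.26×43.3 + 0.19×81.6 + 0.28×77.1 + 0.27×60 = 64.55%
Difference = 64.55 − 66.775 = -2.225 pp.

-2.2 percentage points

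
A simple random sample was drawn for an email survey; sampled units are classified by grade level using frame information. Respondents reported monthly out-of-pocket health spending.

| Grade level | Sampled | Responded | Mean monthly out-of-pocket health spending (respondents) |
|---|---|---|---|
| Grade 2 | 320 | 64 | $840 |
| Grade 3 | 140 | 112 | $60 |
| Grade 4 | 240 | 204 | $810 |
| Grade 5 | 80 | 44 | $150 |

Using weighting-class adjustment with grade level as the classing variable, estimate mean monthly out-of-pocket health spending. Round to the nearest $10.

Class response rates: Grade 2 64/320 = 20%, Grade 3 112/140 = 80%, Grade 4 204/240 = 85%, Grade 5 44/80 = 55%.
With weight = n_sampled/n_responded per class, the weighted class total is n_sampled:
  Grade 2: 320 × 840 = 268,800
  Grade 3: 140 × 60 = 8400
  Grade 4: 240 × 810 = 194,400
  Grade 5: 80 × 150 = 12,000
Adjusted estimate = 483,600 / 780 = 620 → $620.

$620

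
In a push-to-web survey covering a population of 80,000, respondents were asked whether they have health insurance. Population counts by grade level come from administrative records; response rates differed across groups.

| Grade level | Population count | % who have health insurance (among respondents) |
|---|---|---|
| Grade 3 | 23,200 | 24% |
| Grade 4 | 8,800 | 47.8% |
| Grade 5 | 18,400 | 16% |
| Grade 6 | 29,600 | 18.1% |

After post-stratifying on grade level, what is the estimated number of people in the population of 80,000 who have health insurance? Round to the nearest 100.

Apply each group's respondent rate to its population count:
  Grade 3: 23,200 × 24% = 5568
  Grade 4: 8,800 × 47.8% = 4206.4
  Grade 5: 18,400 × 16% = 2944
  Grade 6: 29,600 × 18.1% = 5357.6
Estimated total = 18,076 → 18,100.

18,100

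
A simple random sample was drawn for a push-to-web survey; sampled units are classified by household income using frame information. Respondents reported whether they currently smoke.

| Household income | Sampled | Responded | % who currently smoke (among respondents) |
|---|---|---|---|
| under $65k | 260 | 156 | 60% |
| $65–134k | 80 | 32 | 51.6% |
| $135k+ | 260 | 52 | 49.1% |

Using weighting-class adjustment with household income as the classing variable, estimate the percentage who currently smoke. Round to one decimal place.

54.2%

Class response rates: under $65k 156/260 = 60%, $65–134k 32/80 = 40%, $135k+ 52/260 = 20%.
Inverse-response-rate weighting restores each class to its sampled count, so class totals weight by n_sampled:
  under $65k: 260 × 60 = 15,600
  $65–134k: 80 × 51.6 = 4128
  $135k+: 260 × 49.1 = 12,766
Adjusted estimate = 32,494 / 600 = 54.1567 → 54.2%.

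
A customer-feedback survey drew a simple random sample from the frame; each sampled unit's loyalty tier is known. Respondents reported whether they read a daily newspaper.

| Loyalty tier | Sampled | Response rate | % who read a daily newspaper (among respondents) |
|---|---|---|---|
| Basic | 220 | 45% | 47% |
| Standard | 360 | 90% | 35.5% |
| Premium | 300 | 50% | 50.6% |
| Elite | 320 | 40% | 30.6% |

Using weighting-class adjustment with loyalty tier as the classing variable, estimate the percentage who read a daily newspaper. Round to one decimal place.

40.1%

With weight = n_sampled/n_responded per class, the weighted class total is n_sampled:
  Basic: 220 × 47 = 10,340
  Standard: 360 × 35.5 = 12,780
  Premium: 300 × 50.6 = 15,180
  Elite: 320 × 30.6 = 9792
Adjusted estimate = 48,092 / 1,200 = 40.0767 → 40.1%.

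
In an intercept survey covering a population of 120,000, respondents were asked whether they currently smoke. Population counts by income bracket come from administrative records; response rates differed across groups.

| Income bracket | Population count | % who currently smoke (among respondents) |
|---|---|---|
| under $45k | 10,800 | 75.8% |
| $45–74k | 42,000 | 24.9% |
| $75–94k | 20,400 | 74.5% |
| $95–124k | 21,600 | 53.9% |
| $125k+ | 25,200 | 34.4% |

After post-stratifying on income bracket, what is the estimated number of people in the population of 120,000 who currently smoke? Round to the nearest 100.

Each cell contributes its population count × the respondent rate:
  under $45k: 10,800 × 75.8% = 8186.4
  $45–74k: 42,000 × 24.9% = 10,458
  $75–94k: 20,400 × 74.5% = 15,198
  $95–124k: 21,600 × 53.9% = 11642.4
  $125k+: 25,200 × 34.4% = 8668.8
Estimated total = 54153.6 → 54,200.

54,200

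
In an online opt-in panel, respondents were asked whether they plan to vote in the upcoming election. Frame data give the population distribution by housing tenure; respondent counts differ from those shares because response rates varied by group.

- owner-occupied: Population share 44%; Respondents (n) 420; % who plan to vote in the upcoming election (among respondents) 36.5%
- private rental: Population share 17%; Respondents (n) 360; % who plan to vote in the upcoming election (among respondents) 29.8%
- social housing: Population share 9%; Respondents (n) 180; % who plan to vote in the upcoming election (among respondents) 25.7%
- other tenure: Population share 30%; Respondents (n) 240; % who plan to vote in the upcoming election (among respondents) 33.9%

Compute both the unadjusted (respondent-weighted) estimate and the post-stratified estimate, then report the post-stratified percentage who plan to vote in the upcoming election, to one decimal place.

Without adjustment, the pooled respondent share is:
  (420/1200)×36.5 + (360/1200)×29.8 + (180/1200)×25.7 + (240/1200)×33.9 = 32.35%
Reweighting by population housing tenure shares:
  0.44×36.5 + 0.17×29.8 + 0.09×25.7 + 0.3×33.9 = 33.609%

33.6%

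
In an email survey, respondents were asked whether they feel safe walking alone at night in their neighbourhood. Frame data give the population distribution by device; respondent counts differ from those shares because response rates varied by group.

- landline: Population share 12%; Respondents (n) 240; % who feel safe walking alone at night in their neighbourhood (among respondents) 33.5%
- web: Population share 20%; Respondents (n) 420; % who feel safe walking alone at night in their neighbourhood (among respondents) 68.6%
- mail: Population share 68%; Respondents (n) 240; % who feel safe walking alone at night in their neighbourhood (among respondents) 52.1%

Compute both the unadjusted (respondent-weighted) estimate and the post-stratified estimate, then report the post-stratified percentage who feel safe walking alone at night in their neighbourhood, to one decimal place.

Without adjustment, the pooled respondent share is:
  (240/900)×33.5 + (420/900)×68.6 + (240/900)×52.1 = 54.84%
Post-stratified estimate weights by population shares:
  0.12×33.5 + 0.2×68.6 + 0.68×52.1 = 53.168%

53.2%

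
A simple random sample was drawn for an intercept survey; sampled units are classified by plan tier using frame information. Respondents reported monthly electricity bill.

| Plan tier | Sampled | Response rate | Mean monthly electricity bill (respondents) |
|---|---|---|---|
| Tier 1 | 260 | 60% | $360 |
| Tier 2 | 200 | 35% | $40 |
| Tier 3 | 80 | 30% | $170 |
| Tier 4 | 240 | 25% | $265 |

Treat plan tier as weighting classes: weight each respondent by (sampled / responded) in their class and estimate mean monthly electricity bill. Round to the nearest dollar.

Weighting each respondent by the inverse class response rate inflates each class back to its sampled size, so the class weight is n_sampled:
  Tier 1: 260 × 360 = 93,600
  Tier 2: 200 × 40 = 8000
  Tier 3: 80 × 170 = 13,600
  Tier 4: 240 × 265 = 63,600
Adjusted estimate = 178,800 / 780 = 229.231 → $229.

$229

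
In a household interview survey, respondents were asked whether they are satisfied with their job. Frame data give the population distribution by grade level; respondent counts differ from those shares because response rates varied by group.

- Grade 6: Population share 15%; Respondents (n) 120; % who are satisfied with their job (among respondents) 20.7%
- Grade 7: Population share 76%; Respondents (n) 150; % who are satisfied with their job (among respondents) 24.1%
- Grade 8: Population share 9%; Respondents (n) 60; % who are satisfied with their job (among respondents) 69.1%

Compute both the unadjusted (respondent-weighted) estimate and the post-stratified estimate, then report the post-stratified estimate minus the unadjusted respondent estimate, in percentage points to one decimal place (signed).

-3.4 percentage points

Naive respondent-only estimate (weights = respondent counts):
  (120/330)×20.7 + (150/330)×24.1 + (60/330)×69.1 = 31.0455%
Reweighting by population grade level shares:
  0.15×20.7 + 0.76×24.1 + 0.09×69.1 = 27.64%
Difference = 27.64 − 31.0455 = -3.4055 pp.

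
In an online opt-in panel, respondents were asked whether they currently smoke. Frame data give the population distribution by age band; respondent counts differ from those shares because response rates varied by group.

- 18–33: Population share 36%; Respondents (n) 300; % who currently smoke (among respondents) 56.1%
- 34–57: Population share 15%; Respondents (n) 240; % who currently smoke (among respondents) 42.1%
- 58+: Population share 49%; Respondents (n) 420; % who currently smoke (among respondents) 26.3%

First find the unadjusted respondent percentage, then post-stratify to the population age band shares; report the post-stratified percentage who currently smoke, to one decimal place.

39.4%

Without adjustment, the pooled respondent share is:
  (300/960)×56.1 + (240/960)×42.1 + (420/960)×26.3 = 39.5625%
Post-stratifying to population shares instead:
  0.36×56.1 + 0.15×42.1 + 0.49×26.3 = 39.398%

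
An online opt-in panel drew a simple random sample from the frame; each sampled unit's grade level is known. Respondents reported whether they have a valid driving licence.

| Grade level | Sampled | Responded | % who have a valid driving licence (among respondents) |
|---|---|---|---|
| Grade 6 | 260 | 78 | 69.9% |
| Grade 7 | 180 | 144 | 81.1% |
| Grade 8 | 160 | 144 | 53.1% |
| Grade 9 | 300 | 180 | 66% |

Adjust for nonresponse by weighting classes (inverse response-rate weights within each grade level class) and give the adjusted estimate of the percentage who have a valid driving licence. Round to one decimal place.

Response rates by class: Grade 6 78/260 = 30%, Grade 7 144/180 = 80%, Grade 8 144/160 = 90%, Grade 9 180/300 = 60%.
With weight = n_sampled/n_responded per class, the weighted class total is n_sampled:
  Grade 6: 260 × 69.9 = 18,174
  Grade 7: 180 × 81.1 = 14598
  Grade 8: 160 × 53.1 = 8496
  Grade 9: 300 × 66 = 19,800
Adjusted estimate = 61,068 / 900 = 67.8533 → 67.9%.

67.9%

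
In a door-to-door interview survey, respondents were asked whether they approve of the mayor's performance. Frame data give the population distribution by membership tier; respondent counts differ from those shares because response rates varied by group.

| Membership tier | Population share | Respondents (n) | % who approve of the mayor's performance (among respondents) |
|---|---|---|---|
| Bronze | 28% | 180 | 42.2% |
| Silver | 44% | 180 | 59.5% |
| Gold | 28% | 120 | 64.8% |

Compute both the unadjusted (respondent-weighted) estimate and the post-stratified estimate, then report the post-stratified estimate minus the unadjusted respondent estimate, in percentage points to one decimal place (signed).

+1.8 percentage points

Without adjustment, the pooled respondent share is:
  (180/480)×42.2 + (180/480)×59.5 + (120/480)×64.8 = 54.3375%
Post-stratified estimate weights by population shares:
  0.28×42.2 + 0.44×59.5 + 0.28×64.8 = 56.14%
Difference = 56.14 − 54.3375 = 1.8025 pp.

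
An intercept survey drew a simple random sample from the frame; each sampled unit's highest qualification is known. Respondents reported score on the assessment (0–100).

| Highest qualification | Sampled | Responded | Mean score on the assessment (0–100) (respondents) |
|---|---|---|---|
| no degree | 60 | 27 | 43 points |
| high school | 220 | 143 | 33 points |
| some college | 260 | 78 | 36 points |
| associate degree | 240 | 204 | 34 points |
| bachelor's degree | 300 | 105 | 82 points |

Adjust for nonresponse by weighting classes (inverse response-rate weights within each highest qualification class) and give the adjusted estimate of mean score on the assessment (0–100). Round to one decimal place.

Class response rates: no degree 27/60 = 45%, high school 143/220 = 65%, some college 78/260 = 30%, associate degree 204/240 = 85%, bachelor's degree 105/300 = 35%.
Each respondent's weight = sampled/responded in their class; summing within a class gives n_sampled, so:
  no degree: 60 × 43 = 2580
  high school: 220 × 33 = 7260
  some college: 260 × 36 = 9360
  associate degree: 240 × 34 = 8160
  bachelor's degree: 300 × 82 = 24,600
Adjusted estimate = 51,960 / 1,080 = 48.1111 → 48.1.

48.1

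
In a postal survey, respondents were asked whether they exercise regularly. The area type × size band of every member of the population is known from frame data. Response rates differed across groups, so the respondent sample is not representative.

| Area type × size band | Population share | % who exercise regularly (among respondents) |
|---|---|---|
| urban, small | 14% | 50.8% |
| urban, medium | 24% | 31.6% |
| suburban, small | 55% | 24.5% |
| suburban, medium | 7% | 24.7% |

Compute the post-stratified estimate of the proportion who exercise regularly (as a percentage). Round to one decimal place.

Each cell contributes population-share × respondent value:
  urban, small: 0.14 × 50.8 = 7.112
  urban, medium: 0.24 × 31.6 = 7.584
  suburban, small: 0.55 × 24.5 = 13.475
  suburban, medium: 0.07 × 24.7 = 1.729
Post-stratified estimate = 29.9 → 29.9%.

29.9%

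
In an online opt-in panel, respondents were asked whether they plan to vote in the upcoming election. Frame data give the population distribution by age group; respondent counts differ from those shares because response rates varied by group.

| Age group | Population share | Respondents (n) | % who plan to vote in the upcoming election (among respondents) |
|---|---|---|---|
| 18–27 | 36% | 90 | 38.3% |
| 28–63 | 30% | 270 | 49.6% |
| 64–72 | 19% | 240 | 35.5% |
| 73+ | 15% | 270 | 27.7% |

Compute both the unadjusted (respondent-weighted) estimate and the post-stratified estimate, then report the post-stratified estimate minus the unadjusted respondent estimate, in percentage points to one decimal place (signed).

+1.8 percentage points

Naive respondent-only estimate (weights = respondent counts):
  (90/870)×38.3 + (270/870)×49.6 + (240/870)×35.5 + (270/870)×27.7 = 37.7448%
Post-stratified estimate weights by population shares:
  0.36×38.3 + 0.3×49.6 + 0.19×35.5 + 0.15×27.7 = 39.568%
Difference = 39.568 − 37.7448 = 1.8232 pp.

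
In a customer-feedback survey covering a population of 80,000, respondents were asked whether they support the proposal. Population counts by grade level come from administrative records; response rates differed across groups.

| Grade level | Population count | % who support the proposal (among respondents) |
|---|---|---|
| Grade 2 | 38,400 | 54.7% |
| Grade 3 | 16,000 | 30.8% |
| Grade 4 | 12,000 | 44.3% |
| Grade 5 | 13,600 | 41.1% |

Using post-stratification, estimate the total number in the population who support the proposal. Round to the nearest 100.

Each cell contributes its population count × the respondent rate:
  Grade 2: 38,400 × 54.7% = 21004.8
  Grade 3: 16,000 × 30.8% = 4928
  Grade 4: 12,000 × 44.3% = 5316
  Grade 5: 13,600 × 41.1% = 5589.6
Estimated total = 36838.4 → 36,800.

36,800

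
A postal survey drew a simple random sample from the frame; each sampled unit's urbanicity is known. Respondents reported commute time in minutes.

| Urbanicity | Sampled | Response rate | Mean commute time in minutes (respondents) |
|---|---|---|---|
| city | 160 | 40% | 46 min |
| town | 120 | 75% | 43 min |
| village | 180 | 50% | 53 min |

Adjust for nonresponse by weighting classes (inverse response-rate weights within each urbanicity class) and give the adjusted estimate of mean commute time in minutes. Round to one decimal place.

Each respondent's weight = sampled/responded in their class; summing within a class gives n_sampled, so:
  city: 160 × 46 = 7360
  town: 120 × 43 = 5160
  village: 180 × 53 = 9540
Adjusted estimate = 22,060 / 460 = 47.9565 → 48.0.

48.0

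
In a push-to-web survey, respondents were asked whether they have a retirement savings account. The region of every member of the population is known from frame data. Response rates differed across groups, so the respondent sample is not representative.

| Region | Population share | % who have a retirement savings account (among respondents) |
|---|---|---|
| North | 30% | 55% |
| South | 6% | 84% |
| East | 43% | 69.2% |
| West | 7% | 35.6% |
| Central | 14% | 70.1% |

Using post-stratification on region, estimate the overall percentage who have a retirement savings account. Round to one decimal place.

63.6%

Reweight to the known region distribution:
  North: 0.3 × 55 = 16.5
  South: 0.06 × 84 = 5.04
  East: 0.43 × 69.2 = 29.756
  West: 0.07 × 35.6 = 2.492
  Central: 0.14 × 70.1 = 9.814
Post-stratified estimate = 63.602 → 63.6%.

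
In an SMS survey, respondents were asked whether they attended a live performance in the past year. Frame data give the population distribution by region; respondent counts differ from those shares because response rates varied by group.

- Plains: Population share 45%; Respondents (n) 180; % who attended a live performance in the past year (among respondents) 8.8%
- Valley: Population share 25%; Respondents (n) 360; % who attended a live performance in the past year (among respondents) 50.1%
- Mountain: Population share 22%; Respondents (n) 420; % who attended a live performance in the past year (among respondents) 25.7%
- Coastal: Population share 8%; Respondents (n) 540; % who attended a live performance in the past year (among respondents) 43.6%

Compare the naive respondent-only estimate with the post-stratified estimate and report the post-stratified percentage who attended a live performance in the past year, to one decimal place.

25.6%

Naive respondent-only estimate (weights = respondent counts):
  (180/1500)×8.8 + (360/1500)×50.1 + (420/1500)×25.7 + (540/1500)×43.6 = 35.972%
Post-stratified estimate weights by population shares:
  0.45×8.8 + 0.25×50.1 + 0.22×25.7 + 0.08×43.6 = 25.627%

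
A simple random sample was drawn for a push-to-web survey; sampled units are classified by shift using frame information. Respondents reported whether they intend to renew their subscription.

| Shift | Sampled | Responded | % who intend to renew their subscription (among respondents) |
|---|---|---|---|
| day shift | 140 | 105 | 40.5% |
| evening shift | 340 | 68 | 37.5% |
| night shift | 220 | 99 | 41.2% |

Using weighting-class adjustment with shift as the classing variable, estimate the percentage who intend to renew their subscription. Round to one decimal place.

39.3%

Response rates by class: day shift 105/140 = 75%, evening shift 68/340 = 20%, night shift 99/220 = 45%.
With weight = n_sampled/n_responded per class, the weighted class total is n_sampled:
  day shift: 140 × 40.5 = 5670
  evening shift: 340 × 37.5 = 12,750
  night shift: 220 × 41.2 = 9064
Adjusted estimate = 27,484 / 700 = 39.2629 → 39.3%.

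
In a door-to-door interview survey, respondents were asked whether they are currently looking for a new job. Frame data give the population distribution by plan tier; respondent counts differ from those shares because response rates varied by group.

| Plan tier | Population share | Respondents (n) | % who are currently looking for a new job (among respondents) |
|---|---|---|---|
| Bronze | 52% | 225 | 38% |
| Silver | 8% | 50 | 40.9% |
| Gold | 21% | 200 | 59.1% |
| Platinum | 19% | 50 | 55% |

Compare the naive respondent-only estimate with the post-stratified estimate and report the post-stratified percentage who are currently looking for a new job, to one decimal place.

45.9%

Naive respondent-only estimate (weights = respondent counts):
  (225/525)×38 + (50/525)×40.9 + (200/525)×59.1 + (50/525)×55 = 47.9333%
Post-stratified estimate weights by population shares:
  0.52×38 + 0.08×40.9 + 0.21×59.1 + 0.19×55 = 45.893%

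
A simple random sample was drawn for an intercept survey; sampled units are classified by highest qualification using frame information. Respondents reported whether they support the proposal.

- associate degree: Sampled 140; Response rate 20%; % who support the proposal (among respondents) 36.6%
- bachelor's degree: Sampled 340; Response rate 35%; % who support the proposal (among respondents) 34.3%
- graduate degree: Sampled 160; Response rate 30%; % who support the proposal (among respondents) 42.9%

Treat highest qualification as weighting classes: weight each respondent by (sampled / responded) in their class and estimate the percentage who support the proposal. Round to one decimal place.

37.0%

Inverse-response-rate weighting restores each class to its sampled count, so class totals weight by n_sampled:
  associate degree: 140 × 36.6 = 5124
  bachelor's degree: 340 × 34.3 = 11662
  graduate degree: 160 × 42.9 = 6864
Adjusted estimate = 23,650 / 640 = 36.9531 → 37.0%.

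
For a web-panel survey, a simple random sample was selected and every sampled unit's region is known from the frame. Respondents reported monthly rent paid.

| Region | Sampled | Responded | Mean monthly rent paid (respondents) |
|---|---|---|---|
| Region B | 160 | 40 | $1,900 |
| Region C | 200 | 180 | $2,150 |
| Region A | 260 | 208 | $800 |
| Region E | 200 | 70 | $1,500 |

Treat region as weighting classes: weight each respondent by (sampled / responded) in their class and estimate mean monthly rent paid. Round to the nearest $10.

Response rates by class: Region B 40/160 = 25%, Region C 180/200 = 90%, Region A 208/260 = 80%, Region E 70/200 = 35%.
With weight = n_sampled/n_responded per class, the weighted class total is n_sampled:
  Region B: 160 × 1900 = 304,000
  Region C: 200 × 2150 = 430,000
  Region A: 260 × 800 = 208,000
  Region E: 200 × 1500 = 300,000
Adjusted estimate = 1,242,000 / 820 = 1514.63 → $1,510.

$1,510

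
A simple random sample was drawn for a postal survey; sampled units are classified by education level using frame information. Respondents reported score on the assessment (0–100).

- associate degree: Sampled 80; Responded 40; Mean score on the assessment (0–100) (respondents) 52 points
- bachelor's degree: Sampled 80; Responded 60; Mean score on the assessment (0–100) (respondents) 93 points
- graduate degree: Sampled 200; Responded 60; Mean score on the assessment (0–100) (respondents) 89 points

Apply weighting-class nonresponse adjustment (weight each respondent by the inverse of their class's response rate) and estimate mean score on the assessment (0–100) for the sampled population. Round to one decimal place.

Class response rates: associate degree 40/80 = 50%, bachelor's degree 60/80 = 75%, graduate degree 60/200 = 30%.
With weight = n_sampled/n_responded per class, the weighted class total is n_sampled:
  associate degree: 80 × 52 = 4160
  bachelor's degree: 80 × 93 = 7440
  graduate degree: 200 × 89 = 17,800
Adjusted estimate = 29,400 / 360 = 81.6667 → 81.7.

81.7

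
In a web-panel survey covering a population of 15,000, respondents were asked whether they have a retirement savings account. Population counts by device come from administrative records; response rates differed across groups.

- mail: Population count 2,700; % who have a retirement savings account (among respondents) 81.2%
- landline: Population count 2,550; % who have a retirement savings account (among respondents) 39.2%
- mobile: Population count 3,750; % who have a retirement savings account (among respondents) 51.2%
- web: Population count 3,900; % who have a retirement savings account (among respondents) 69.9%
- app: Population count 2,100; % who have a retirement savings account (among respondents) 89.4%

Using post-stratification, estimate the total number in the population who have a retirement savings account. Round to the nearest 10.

Apply each group's respondent rate to its population count:
  mail: 2,700 × 81.2% = 2192.4
  landline: 2,550 × 39.2% = 999.6
  mobile: 3,750 × 51.2% = 1920
  web: 3,900 × 69.9% = 2726.1
  app: 2,100 × 89.4% = 1877.4
Estimated total = 9715.5 → 9,720.

9,720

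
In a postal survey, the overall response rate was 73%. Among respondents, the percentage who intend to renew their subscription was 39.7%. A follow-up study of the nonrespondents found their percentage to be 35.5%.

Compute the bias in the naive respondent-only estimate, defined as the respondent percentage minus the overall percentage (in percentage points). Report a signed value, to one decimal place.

+1.1 percentage points

Nonresponse fraction = 1 − 0.73 = 0.27.
Bias = (nonresponse fraction) × (respondent percentage − nonrespondent percentage)
     = 0.27 × (39.7 − 35.5) = 0.27 × 4.2 = 1.134.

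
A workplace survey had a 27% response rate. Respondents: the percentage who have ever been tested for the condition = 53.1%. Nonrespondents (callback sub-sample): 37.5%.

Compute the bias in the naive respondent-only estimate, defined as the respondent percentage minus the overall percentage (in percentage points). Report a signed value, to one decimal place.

Nonresponse fraction = 1 − 0.27 = 0.73.
Bias = (nonresponse fraction) × (respondent percentage − nonrespondent percentage)
     = 0.73 × (53.1 − 37.5) = 0.73 × 15.6 = 11.388.

+11.4 percentage points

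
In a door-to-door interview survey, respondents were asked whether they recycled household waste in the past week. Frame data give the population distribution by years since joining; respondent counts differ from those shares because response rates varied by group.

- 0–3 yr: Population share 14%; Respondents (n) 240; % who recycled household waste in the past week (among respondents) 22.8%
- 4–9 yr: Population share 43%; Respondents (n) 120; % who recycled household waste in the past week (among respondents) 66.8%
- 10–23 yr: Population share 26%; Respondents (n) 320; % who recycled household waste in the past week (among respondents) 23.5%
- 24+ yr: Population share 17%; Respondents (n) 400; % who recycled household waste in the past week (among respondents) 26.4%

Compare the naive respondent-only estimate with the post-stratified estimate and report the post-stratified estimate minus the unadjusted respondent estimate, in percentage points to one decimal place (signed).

+13.3 percentage points

Unadjusted (pooled respondent) estimate weights by respondent counts:
  (240/1080)×22.8 + (120/1080)×66.8 + (320/1080)×23.5 + (400/1080)×26.4 = 29.2296%
Reweighting by population years since joining shares:
  0.14×22.8 + 0.43×66.8 + 0.26×23.5 + 0.17×26.4 = 42.514%
Difference = 42.514 − 29.2296 = 13.2844 pp.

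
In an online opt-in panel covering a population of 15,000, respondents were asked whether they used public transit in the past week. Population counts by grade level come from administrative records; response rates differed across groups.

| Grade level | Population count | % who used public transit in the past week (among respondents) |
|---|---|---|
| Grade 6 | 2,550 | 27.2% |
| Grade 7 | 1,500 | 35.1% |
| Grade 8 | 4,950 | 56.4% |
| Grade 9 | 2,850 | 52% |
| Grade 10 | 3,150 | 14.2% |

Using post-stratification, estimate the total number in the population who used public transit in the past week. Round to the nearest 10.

Estimated count per cell = population count × respondent percentage:
  Grade 6: 2,550 × 27.2% = 693.6
  Grade 7: 1,500 × 35.1% = 526.5
  Grade 8: 4,950 × 56.4% = 2791.8
  Grade 9: 2,850 × 52% = 1482
  Grade 10: 3,150 × 14.2% = 447.3
Estimated total = 5941.2 → 5,940.

5,940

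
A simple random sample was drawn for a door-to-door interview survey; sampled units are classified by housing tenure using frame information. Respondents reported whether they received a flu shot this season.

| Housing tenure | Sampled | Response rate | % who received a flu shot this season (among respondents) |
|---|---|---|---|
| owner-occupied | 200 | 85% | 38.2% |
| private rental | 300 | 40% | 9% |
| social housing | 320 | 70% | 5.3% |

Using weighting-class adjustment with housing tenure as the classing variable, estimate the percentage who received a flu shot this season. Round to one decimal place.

14.7%

With weight = n_sampled/n_responded per class, the weighted class total is n_sampled:
  owner-occupied: 200 × 38.2 = 7640
  private rental: 300 × 9 = 2700
  social housing: 320 × 5.3 = 1696
Adjusted estimate = 12,036 / 820 = 14.678 → 14.7%.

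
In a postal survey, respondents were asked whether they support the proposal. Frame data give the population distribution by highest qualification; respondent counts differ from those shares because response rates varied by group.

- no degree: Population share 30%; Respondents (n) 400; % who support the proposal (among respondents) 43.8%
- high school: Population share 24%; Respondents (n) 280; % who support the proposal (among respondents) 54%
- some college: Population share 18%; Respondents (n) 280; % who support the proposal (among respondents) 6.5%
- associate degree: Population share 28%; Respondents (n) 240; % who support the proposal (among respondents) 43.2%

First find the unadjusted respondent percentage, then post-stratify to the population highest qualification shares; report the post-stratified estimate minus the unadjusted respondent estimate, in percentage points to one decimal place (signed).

+2.0 percentage points

Naive respondent-only estimate (weights = respondent counts):
  (400/1200)×43.8 + (280/1200)×54 + (280/1200)×6.5 + (240/1200)×43.2 = 37.3567%
Post-stratifying to population shares instead:
  0.3×43.8 + 0.24×54 + 0.18×6.5 + 0.28×43.2 = 39.366%
Difference = 39.366 − 37.3567 = 2.0093 pp.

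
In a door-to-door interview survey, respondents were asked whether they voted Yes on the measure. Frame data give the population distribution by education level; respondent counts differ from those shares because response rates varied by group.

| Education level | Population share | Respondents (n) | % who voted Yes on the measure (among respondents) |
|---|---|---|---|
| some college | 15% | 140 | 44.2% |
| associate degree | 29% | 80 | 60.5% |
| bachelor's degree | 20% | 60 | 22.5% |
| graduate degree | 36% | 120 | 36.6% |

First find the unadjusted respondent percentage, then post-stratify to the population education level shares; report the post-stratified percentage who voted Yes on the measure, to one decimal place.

41.9%

Without adjustment, the pooled respondent share is:
  (140/400)×44.2 + (80/400)×60.5 + (60/400)×22.5 + (120/400)×36.6 = 41.925%
Reweighting by population education level shares:
  0.15×44.2 + 0.29×60.5 + 0.2×22.5 + 0.36×36.6 = 41.851%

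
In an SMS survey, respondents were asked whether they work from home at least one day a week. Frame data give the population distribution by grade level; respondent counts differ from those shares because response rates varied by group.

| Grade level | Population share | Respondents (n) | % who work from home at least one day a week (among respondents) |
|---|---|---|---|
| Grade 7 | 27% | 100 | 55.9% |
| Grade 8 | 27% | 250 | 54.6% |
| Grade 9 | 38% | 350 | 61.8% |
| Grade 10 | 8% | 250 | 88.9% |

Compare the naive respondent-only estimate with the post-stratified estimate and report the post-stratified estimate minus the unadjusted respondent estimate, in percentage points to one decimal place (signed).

-6.0 percentage points

Without adjustment, the pooled respondent share is:
  (100/950)×55.9 + (250/950)×54.6 + (350/950)×61.8 + (250/950)×88.9 = 66.4158%
Post-stratified estimate weights by population shares:
  0.27×55.9 + 0.27×54.6 + 0.38×61.8 + 0.08×88.9 = 60.431%
Difference = 60.431 − 66.4158 = -5.9848 pp.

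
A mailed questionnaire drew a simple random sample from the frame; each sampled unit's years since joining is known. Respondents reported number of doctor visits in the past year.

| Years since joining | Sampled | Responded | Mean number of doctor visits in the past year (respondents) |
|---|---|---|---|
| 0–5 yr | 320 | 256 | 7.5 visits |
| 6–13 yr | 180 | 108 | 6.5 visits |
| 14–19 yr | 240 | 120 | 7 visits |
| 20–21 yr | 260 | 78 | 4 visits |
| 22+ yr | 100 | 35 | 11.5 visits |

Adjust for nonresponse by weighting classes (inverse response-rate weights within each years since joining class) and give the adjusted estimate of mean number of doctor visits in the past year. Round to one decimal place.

Response rates by class: 0–5 yr 256/320 = 80%, 6–13 yr 108/180 = 60%, 14–19 yr 120/240 = 50%, 20–21 yr 78/260 = 30%, 22+ yr 35/100 = 35%.
Inverse-response-rate weighting restores each class to its sampled count, so class totals weight by n_sampled:
  0–5 yr: 320 × 7.5 = 2400
  6–13 yr: 180 × 6.5 = 1170
  14–19 yr: 240 × 7 = 1680
  20–21 yr: 260 × 4 = 1040
  22+ yr: 100 × 11.5 = 1150
Adjusted estimate = 7440 / 1,100 = 6.76364 → 6.8.

6.8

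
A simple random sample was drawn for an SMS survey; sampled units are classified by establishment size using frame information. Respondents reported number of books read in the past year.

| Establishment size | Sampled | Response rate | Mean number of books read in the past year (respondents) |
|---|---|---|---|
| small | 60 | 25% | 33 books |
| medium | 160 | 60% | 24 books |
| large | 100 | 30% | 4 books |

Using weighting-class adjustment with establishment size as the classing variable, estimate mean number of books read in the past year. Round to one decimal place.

19.4

Weighting each respondent by the inverse class response rate inflates each class back to its sampled size, so the class weight is n_sampled:
  small: 60 × 33 = 1980
  medium: 160 × 24 = 3840
  large: 100 × 4 = 400
Adjusted estimate = 6220 / 320 = 19.4375 → 19.4.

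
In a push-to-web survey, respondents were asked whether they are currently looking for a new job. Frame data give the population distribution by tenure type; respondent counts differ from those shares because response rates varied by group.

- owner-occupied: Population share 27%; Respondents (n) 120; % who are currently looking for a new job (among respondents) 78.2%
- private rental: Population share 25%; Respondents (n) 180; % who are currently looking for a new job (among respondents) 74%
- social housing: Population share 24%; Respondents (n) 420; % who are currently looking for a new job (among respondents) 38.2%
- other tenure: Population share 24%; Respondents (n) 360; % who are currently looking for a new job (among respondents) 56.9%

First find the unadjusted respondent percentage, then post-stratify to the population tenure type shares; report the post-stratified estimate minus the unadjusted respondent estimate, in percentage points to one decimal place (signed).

Naive respondent-only estimate (weights = respondent counts):
  (120/1080)×78.2 + (180/1080)×74 + (420/1080)×38.2 + (360/1080)×56.9 = 54.8444%
Post-stratifying to population shares instead:
  0.27×78.2 + 0.25×74 + 0.24×38.2 + 0.24×56.9 = 62.438%
Difference = 62.438 − 54.8444 = 7.5936 pp.

+7.6 percentage points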